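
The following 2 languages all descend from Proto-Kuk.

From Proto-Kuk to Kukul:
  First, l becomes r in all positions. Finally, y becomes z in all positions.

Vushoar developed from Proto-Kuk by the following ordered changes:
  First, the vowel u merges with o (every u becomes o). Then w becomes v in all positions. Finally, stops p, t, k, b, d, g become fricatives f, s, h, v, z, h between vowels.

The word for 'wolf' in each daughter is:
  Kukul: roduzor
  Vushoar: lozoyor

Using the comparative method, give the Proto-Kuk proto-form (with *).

Position 5: Kukul has z, Vushoar has y. Vushoar preserves y here (none of its changes turn any other segment into y), so the proto-segment is *y.
Position 4: Kukul has u, Vushoar has o. Kukul preserves u here (none of its changes turn any other segment into u), so the proto-segment is *u.
This points to *loduyor. Verify forward in each daughter:
Kukul: start from *loduyor.
  rule 1 (unconditioned shift): loduyor → roduyor
  rule 2 (unconditioned shift): roduyor → roduzor
  ⇒ Kukul roduzor
Vushoar: start from *loduyor.
  rule 1 (vowel merger): loduyor → lodoyor
  rule 2: no change — lodoyor
  rule 3 (intervocalic lenition): lodoyor → lozoyor
  ⇒ Vushoar lozoyor
No other proto-form is consistent with every reflex, so the reconstruction is *loduyor.

*loduyor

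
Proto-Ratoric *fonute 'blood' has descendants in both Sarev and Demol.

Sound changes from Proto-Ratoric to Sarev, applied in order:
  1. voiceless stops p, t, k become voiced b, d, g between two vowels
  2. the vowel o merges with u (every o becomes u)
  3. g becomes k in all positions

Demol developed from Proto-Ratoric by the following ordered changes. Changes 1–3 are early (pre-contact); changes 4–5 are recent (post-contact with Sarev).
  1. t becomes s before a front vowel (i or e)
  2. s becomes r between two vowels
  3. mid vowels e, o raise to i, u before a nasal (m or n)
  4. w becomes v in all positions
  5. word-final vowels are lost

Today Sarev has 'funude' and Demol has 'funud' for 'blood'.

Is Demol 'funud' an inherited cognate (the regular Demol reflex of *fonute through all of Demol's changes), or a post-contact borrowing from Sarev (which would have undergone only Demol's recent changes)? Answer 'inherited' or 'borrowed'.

If inherited, *fonute would pass through all of Demol's changes:
Demol: *fonute
  fonute → fonuse   [palatalisation]
  fonuse → fonure   [rhotacism]
  fonure → funure   [pre-nasal raising]
  funure (rule 4 does not apply)
  funure → funur   [apocope]
  giving Demol funur.
If borrowed from Sarev 'funude' after the early changes, it would undergo only the recent ones:
  rule 4 (unconditioned shift): no change (funude)
  rule 5 (apocope): funude → funud
  ⇒ as a loan: funud
Demol 'funud' matches the loan outcome 'funud', not the inherited 'funur' — it skipped the early Demol changes, so it was borrowed from Sarev.

borrowed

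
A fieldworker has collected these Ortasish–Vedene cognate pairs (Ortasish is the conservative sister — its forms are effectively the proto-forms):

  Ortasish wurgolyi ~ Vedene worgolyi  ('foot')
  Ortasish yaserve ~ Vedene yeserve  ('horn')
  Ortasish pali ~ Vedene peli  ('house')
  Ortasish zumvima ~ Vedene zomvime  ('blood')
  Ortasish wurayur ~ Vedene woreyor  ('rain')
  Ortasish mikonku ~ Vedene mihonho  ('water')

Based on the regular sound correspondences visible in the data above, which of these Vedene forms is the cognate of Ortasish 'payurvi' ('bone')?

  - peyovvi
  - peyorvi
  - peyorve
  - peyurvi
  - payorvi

yaserve ~ yeserve, pali ~ peli — Ortasish a corresponds to Vedene e after a consonant, before a consonant other than r, m, n, p, b, f, v.
wurgolyi ~ worgolyi, wurayur ~ woreyor — Ortasish u corresponds to Vedene o after a consonant, before r.
Applying these to Ortasish 'payurvi':
  payurvi → peyurvi   (a→e after a consonant, before a consonant other than r, m, n, p, b, f, v)
  peyurvi → peyorvi   (u→o after a consonant, before r)
So the Vedene cognate is 'peyorvi'.

peyorvi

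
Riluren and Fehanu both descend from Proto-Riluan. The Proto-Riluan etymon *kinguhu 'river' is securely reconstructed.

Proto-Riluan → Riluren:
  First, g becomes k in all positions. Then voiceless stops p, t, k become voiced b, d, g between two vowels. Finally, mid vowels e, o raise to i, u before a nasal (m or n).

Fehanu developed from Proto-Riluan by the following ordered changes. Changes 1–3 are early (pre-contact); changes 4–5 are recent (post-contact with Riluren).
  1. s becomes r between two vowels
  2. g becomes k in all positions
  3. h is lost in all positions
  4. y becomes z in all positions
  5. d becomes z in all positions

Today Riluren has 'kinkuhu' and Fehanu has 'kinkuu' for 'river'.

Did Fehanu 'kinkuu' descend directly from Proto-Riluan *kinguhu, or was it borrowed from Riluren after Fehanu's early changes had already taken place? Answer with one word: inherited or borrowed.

If inherited, *kinguhu would pass through all of Fehanu's changes:
Fehanu: *kinguhu
  kinguhu (rule 1 does not apply)
  kinguhu → kinkuhu   [unconditioned shift]
  kinkuhu → kinkuu   [h-loss]
  kinkuu (rule 4 does not apply)
  kinkuu (rule 5 does not apply)
  giving Fehanu kinkuu.
If borrowed from Riluren 'kinkuhu' after the early changes, it would undergo only the recent ones:
  rule 4 (unconditioned shift): no change (kinkuhu)
  rule 5 (unconditioned shift): no change (kinkuhu)
  ⇒ as a loan: kinkuhu
Fehanu 'kinkuu' matches the inherited outcome exactly, so it is an inherited cognate, not a loan.

inherited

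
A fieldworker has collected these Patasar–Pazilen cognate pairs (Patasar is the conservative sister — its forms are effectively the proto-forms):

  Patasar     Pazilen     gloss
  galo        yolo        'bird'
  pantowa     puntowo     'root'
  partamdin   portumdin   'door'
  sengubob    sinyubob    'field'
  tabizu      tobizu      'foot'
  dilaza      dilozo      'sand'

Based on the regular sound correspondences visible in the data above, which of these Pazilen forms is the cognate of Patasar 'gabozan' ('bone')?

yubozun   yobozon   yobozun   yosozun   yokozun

galo ~ yolo — Patasar g corresponds to Pazilen y word-initially before a back vowel.
tabizu ~ tobizu — Patasar a corresponds to Pazilen o after a consonant, before a labial obstruent.
pantowa ~ puntowo — Patasar a corresponds to Pazilen u after a consonant, before a nasal.
Applying these to Patasar 'gabozan':
  gabozan → yabozan   (g→y word-initially before a back vowel)
  yabozan → yobozan   (a→o after a consonant, before a labial obstruent)
  yobozan → yobozun   (a→u after a consonant, before a nasal)
So the Pazilen cognate is 'yobozun'.

yobozun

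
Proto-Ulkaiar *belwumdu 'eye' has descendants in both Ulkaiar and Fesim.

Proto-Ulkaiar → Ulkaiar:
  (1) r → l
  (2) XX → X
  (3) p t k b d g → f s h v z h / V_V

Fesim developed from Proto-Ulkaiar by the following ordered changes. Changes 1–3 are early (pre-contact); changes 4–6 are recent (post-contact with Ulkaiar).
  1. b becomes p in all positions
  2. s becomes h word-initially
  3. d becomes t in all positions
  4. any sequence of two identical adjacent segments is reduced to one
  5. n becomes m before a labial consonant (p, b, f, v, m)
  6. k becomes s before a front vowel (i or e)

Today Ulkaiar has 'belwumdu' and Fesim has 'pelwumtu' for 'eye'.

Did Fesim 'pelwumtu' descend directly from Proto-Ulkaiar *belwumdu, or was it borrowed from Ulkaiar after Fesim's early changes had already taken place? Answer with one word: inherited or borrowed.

inherited

If inherited, *belwumdu would pass through all of Fesim's changes:
Fesim: *belwumdu
  belwumdu → pelwumdu   [unconditioned shift]
  pelwumdu (rule 2 does not apply)
  pelwumdu → pelwumtu   [unconditioned shift]
  pelwumtu (rule 4 does not apply)
  pelwumtu (rule 5 does not apply)
  pelwumtu (rule 6 does not apply)
  giving Fesim pelwumtu.
If borrowed from Ulkaiar 'belwumdu' after the early changes, it would undergo only the recent ones:
  rule 4 (degemination): no change (belwumdu)
  rule 5 (nasal place assimilation): no change (belwumdu)
  rule 6 (palatalisation): no change (belwumdu)
  ⇒ as a loan: belwumdu
Fesim 'pelwumtu' matches the inherited outcome exactly, so it is an inherited cognate, not a loan.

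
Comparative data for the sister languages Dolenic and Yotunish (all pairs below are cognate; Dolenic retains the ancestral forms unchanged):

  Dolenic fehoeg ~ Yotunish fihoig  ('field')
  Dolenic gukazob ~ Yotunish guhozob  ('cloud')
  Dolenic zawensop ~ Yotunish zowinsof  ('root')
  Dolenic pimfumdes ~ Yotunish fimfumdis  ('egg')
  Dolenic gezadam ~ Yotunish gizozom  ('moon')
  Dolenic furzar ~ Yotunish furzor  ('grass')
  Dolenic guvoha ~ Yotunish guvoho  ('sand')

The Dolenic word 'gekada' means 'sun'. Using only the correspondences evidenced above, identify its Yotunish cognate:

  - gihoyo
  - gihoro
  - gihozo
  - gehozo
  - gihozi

gihozo

fehoeg ~ fihoig, pimfumdes ~ fimfumdis — Dolenic e corresponds to Yotunish i after a consonant, before a consonant other than r, m, n, p, b, f, v.
gukazob ~ guhozob — Dolenic k corresponds to Yotunish h between vowels (before a back vowel).
gukazob ~ guhozob, zawensop ~ zowinsof — Dolenic a corresponds to Yotunish o after a consonant, before a consonant other than r, m, n, p, b, f, v.
gezadam ~ gizozom — Dolenic d corresponds to Yotunish z between vowels (before a back vowel).
guvoha ~ guvoho — Dolenic a corresponds to Yotunish o word-finally.
Applying these to Dolenic 'gekada':
  gekada → gikada   (e→i after a consonant, before a consonant other than r, m, n, p, b, f, v)
  gikada → gihada   (k→h between vowels (before a back vowel))
  gihada → gihoda   (a→o after a consonant, before a consonant other than r, m, n, p, b, f, v)
  gihoda → gihoza   (d→z between vowels (before a back vowel))
  gihoza → gihozo   (a→o word-finally)
So the Yotunish cognate is 'gihozo'.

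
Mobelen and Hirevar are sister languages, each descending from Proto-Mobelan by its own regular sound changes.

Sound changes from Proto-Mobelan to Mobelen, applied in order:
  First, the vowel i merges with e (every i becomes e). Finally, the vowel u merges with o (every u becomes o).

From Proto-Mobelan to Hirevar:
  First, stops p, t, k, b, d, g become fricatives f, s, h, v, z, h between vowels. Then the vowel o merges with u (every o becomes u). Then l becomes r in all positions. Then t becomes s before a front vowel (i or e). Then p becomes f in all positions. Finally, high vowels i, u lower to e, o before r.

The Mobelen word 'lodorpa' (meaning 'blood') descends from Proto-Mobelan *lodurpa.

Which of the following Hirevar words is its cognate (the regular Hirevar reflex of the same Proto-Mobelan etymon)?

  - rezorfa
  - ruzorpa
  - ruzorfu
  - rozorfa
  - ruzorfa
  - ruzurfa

ruzorfa

Hirevar: *lodurpa
  lodurpa → lozurpa   [intervocalic lenition]
  lozurpa → luzurpa   [vowel merger]
  luzurpa → ruzurpa   [unconditioned shift]
  ruzurpa (rule 4 does not apply)
  ruzurpa → ruzurfa   [unconditioned shift]
  ruzurfa → ruzorfa   [pre-rhotic lowering]
  giving Hirevar ruzorfa.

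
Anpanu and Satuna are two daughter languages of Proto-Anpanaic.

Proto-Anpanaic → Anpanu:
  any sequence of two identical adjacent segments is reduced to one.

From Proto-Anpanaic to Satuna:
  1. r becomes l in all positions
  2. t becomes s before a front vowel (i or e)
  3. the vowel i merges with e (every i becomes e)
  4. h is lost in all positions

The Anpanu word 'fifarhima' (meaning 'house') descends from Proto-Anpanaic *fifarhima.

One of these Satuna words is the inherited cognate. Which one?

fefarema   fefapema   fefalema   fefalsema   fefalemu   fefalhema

Satuna: *fifarhima
  fifarhima → fifalhima   [unconditioned shift]
  fifalhima (rule 2 does not apply)
  fifalhima → fefalhema   [vowel merger]
  fefalhema → fefalema   [h-loss]
  giving Satuna fefalema.
Among the options, 'fefalema' alone shows every Satuna change applied in order.

fefalema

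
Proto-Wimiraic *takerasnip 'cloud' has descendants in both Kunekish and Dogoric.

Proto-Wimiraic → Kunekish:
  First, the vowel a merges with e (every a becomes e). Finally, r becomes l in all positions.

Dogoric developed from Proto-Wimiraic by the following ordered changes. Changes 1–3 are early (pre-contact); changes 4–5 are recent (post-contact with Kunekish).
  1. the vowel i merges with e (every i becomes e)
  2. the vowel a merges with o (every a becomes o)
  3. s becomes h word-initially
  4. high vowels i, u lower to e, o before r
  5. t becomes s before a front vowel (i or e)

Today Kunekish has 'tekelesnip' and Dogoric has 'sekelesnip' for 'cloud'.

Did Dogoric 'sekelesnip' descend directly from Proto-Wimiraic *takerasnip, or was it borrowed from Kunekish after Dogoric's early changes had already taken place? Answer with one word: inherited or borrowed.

borrowed

If inherited, *takerasnip would pass through all of Dogoric's changes:
Dogoric: start from *takerasnip.
  rule 1 (vowel merger): takerasnip → takerasnep
  rule 2 (vowel merger): takerasnep → tokerosnep
  rule 3: no change — tokerosnep
  rule 4: no change — tokerosnep
  rule 5: no change — tokerosnep
  ⇒ Dogoric tokerosnep
If borrowed from Kunekish 'tekelesnip' after the early changes, it would undergo only the recent ones:
  rule 4 (pre-rhotic lowering): no change (tekelesnip)
  rule 5 (palatalisation): tekelesnip → sekelesnip
  ⇒ as a loan: sekelesnip
Dogoric 'sekelesnip' matches the loan outcome 'sekelesnip', not the inherited 'tokerosnep' — it skipped the early Dogoric changes, so it was borrowed from Kunekish.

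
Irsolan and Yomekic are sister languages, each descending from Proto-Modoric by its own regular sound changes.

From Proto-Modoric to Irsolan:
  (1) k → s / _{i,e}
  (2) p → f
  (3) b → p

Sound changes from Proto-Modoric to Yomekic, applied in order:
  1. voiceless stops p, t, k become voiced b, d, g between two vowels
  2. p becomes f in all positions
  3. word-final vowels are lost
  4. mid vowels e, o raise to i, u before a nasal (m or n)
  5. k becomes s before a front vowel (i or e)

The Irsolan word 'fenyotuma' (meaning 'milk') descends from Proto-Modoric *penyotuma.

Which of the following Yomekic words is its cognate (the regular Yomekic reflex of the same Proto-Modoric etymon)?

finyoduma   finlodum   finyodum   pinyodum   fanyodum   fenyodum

Yomekic: *penyotuma > penyoduma > fenyoduma > fenyodum > finyodum  (by intervocalic voicing, unconditioned shift, apocope, pre-nasal raising)
Only 'finyodum' matches the regular Yomekic development of *penyotuma.

finyodum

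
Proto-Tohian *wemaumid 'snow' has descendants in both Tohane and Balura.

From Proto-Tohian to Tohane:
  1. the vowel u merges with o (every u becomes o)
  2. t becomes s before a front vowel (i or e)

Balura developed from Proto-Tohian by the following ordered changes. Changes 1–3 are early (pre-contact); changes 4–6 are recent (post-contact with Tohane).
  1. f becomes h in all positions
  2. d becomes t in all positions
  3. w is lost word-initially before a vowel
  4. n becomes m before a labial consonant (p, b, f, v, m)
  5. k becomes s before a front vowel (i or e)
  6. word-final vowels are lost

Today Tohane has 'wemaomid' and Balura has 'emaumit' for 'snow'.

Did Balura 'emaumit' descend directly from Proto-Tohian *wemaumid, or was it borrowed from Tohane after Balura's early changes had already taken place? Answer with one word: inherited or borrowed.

If inherited, *wemaumid would pass through all of Balura's changes:
Balura: start from *wemaumid.
  rule 1: no change — wemaumid
  rule 2 (unconditioned shift): wemaumid → wemaumit
  rule 3 (glide loss): wemaumit → emaumit
  rule 4: no change — emaumit
  rule 5: no change — emaumit
  rule 6: no change — emaumit
  ⇒ Balura emaumit
If borrowed from Tohane 'wemaomid' after the early changes, it would undergo only the recent ones:
  rule 4 (nasal place assimilation): no change (wemaomid)
  rule 5 (palatalisation): no change (wemaomid)
  rule 6 (apocope): no change (wemaomid)
  ⇒ as a loan: wemaomid
Balura 'emaumit' matches the inherited outcome exactly, so it is an inherited cognate, not a loan.

inherited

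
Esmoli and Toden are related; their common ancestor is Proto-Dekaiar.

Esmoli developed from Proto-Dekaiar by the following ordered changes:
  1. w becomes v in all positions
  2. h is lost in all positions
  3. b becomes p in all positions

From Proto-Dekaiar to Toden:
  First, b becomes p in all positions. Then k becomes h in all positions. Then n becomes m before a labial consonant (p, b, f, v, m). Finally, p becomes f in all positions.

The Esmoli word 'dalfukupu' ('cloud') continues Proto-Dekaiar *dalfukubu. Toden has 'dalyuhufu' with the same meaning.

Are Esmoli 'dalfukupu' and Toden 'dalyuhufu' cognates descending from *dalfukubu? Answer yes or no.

Derive the expected Toden reflex of *dalfukubu:
Toden: *dalfukubu
  dalfukubu → dalfukupu   [unconditioned shift]
  dalfukupu → dalfuhupu   [unconditioned shift]
  dalfuhupu (rule 3 does not apply)
  dalfuhupu → dalfuhufu   [unconditioned shift]
  giving Toden dalfuhufu.
The regular Toden reflex would be 'dalfuhufu', but the attested form is 'dalyuhufu'. The correspondence is irregular, so they are not cognates (the Toden form has a different source).

no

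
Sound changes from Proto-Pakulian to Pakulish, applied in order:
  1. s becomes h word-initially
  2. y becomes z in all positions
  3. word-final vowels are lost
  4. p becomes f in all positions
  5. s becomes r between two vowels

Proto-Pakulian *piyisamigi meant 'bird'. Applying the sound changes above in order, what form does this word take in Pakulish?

Pakulish: start from *piyisamigi.
  rule 1: no change — piyisamigi
  rule 2 (unconditioned shift): piyisamigi → pizisamigi
  rule 3 (apocope): pizisamigi → pizisamig
  rule 4 (unconditioned shift): pizisamig → fizisamig
  rule 5 (rhotacism): fizisamig → fiziramig
  ⇒ Pakulish fiziramig

fiziramig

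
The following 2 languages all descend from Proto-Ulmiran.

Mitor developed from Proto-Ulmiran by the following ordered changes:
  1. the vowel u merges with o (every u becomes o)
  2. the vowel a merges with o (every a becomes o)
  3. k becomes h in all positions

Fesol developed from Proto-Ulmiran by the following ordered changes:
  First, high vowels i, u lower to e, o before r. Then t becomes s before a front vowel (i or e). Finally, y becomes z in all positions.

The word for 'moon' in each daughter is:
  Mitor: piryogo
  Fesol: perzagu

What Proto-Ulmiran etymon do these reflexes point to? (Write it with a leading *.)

*piryagu

Position 5: Mitor has o, Fesol has a. Fesol preserves a here (none of its changes turn any other segment into a), so the proto-segment is *a.
Position 2: Mitor has i, Fesol has e. Mitor preserves i here (none of its changes turn any other segment into i), so the proto-segment is *i.
Position 4: Mitor has y, Fesol has z. Mitor preserves y here (none of its changes turn any other segment into y), so the proto-segment is *y.
Verify the candidate proto-form against each daughter:
Mitor: *piryagu > piryago > piryogo  (by vowel merger, vowel merger)
Fesol: *piryagu
  piryagu → peryagu   [pre-rhotic lowering]
  peryagu (rule 2 does not apply)
  peryagu → perzagu   [unconditioned shift]
  giving Fesol perzagu.
Only *piryagu yields all of Mitor piryogo, Fesol perzagu.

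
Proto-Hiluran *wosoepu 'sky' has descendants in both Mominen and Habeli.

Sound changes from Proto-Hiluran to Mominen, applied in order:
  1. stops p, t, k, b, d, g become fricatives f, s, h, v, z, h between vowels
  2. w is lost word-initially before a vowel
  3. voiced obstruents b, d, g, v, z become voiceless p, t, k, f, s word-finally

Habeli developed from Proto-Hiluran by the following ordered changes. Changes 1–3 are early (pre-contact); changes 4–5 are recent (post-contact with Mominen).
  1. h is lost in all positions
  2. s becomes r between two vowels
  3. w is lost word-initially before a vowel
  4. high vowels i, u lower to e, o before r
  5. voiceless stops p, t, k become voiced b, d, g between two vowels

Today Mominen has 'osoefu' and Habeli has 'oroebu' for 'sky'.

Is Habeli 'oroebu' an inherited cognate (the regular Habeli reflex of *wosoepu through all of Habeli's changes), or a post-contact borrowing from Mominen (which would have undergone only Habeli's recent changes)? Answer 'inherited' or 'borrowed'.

If inherited, *wosoepu would pass through all of Habeli's changes:
Habeli: *wosoepu > woroepu > oroepu > oroebu  (by rhotacism, glide loss, intervocalic voicing)
If borrowed from Mominen 'osoefu' after the early changes, it would undergo only the recent ones:
  rule 4 (pre-rhotic lowering): no change (osoefu)
  rule 5 (intervocalic voicing): no change (osoefu)
  ⇒ as a loan: osoefu
Habeli 'oroebu' matches the inherited outcome exactly, so it is an inherited cognate, not a loan.

inherited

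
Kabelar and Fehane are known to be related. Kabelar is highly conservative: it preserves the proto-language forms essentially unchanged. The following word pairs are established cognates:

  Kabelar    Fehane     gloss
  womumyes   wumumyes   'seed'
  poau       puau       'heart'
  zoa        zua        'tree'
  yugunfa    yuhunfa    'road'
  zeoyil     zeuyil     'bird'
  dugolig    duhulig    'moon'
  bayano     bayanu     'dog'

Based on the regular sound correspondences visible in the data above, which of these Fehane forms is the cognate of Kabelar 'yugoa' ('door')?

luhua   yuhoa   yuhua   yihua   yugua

yuhua

dugolig ~ duhulig — Kabelar g corresponds to Fehane h between vowels (before a back vowel).
poau ~ puau, zoa ~ zua — Kabelar o corresponds to Fehane u after a consonant, before a back vowel.
Applying these to Kabelar 'yugoa':
  yugoa → yuhoa   (g→h between vowels (before a back vowel))
  yuhoa → yuhua   (o→u after a consonant, before a back vowel)
So the Fehane cognate is 'yuhua'.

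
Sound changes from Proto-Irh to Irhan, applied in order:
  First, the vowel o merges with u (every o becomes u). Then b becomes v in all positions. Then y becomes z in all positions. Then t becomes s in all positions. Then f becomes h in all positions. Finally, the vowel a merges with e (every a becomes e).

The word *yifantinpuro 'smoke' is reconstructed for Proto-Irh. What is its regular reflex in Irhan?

zihensinpuru

Irhan: start from *yifantinpuro.
  rule 1 (vowel merger): yifantinpuro → yifantinpuru
  rule 2: no change — yifantinpuru
  rule 3 (unconditioned shift): yifantinpuru → zifantinpuru
  rule 4 (unconditioned shift): zifantinpuru → zifansinpuru
  rule 5 (unconditioned shift): zifansinpuru → zihansinpuru
  rule 6 (vowel merger): zihansinpuru → zihensinpuru
  ⇒ Irhan zihensinpuru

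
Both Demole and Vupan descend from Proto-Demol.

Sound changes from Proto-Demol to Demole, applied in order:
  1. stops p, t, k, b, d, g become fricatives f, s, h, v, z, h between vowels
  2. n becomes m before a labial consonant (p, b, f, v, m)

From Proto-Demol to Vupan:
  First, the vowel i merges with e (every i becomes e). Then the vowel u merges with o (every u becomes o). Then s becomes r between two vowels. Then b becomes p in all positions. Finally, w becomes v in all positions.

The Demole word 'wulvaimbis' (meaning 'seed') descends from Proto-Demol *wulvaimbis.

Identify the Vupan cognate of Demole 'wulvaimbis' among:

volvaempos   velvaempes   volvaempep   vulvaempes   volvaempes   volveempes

volvaempes

Vupan: *wulvaimbis > wulvaembes > wolvaembes > wolvaempes > volvaempes  (by vowel merger, vowel merger, unconditioned shift, unconditioned shift)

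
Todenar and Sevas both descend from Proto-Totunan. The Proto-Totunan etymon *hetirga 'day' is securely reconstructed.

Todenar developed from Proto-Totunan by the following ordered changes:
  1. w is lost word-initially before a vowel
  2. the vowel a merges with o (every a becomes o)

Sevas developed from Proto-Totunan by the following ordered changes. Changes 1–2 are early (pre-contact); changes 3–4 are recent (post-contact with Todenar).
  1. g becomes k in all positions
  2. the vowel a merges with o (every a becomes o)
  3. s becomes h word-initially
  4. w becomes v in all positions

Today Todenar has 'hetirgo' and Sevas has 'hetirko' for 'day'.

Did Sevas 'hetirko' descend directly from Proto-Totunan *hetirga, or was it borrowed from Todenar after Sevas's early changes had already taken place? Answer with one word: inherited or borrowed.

If inherited, *hetirga would pass through all of Sevas's changes:
Sevas: *hetirga
  hetirga → hetirka   [unconditioned shift]
  hetirka → hetirko   [vowel merger]
  hetirko (rule 3 does not apply)
  hetirko (rule 4 does not apply)
  giving Sevas hetirko.
If borrowed from Todenar 'hetirgo' after the early changes, it would undergo only the recent ones:
  rule 3 (debuccalisation): no change (hetirgo)
  rule 4 (unconditioned shift): no change (hetirgo)
  ⇒ as a loan: hetirgo
Sevas 'hetirko' matches the inherited outcome exactly, so it is an inherited cognate, not a loan.

inherited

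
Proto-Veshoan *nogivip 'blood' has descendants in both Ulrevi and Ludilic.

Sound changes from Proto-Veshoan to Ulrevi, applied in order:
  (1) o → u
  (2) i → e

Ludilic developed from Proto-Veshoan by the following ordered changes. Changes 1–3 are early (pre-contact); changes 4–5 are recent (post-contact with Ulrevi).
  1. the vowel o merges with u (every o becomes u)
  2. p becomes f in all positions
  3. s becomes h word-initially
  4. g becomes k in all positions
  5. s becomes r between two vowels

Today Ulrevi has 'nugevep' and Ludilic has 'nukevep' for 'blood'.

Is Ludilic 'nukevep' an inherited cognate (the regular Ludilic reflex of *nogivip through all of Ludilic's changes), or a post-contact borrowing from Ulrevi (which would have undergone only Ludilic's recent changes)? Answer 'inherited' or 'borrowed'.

If inherited, *nogivip would pass through all of Ludilic's changes:
Ludilic: start from *nogivip.
  rule 1 (vowel merger): nogivip → nugivip
  rule 2 (unconditioned shift): nugivip → nugivif
  rule 3: no change — nugivif
  rule 4 (unconditioned shift): nugivif → nukivif
  rule 5: no change — nukivif
  ⇒ Ludilic nukivif
If borrowed from Ulrevi 'nugevep' after the early changes, it would undergo only the recent ones:
  rule 4 (unconditioned shift): nugevep → nukevep
  rule 5 (rhotacism): no change (nukevep)
  ⇒ as a loan: nukevep
Ludilic 'nukevep' matches the loan outcome 'nukevep', not the inherited 'nukivif' — it skipped the early Ludilic changes, so it was borrowed from Ulrevi.

borrowed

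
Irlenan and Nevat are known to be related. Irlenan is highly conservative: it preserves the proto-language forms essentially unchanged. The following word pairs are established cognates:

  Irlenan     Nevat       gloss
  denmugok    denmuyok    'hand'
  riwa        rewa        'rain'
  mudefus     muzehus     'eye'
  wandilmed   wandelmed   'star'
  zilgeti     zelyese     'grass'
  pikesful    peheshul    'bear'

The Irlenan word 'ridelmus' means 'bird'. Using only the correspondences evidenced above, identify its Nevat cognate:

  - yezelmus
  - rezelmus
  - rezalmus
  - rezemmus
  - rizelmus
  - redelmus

rezelmus

riwa ~ rewa, wandilmed ~ wandelmed — Irlenan i corresponds to Nevat e after a consonant, before a consonant other than r, m, n, p, b, f, v.
mudefus ~ muzehus — Irlenan d corresponds to Nevat z between vowels (before a front vowel).
Applying these to Irlenan 'ridelmus':
  ridelmus → redelmus   (i→e after a consonant, before a consonant other than r, m, n, p, b, f, v)
  redelmus → rezelmus   (d→z between vowels (before a front vowel))
So the Nevat cognate is 'rezelmus'.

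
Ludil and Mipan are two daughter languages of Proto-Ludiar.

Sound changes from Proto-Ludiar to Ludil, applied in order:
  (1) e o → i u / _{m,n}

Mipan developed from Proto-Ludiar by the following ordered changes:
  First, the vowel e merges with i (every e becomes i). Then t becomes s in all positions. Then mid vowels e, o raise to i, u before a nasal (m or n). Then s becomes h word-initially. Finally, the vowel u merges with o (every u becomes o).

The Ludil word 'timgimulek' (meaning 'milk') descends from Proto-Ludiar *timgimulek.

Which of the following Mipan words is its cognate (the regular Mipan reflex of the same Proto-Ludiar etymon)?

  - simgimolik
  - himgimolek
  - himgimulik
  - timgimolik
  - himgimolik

himgimolik

Mipan: *timgimulek
  timgimulek → timgimulik   [vowel merger]
  timgimulik → simgimulik   [unconditioned shift]
  simgimulik (rule 3 does not apply)
  simgimulik → himgimulik   [debuccalisation]
  himgimulik → himgimolik   [vowel merger]
  giving Mipan himgimolik.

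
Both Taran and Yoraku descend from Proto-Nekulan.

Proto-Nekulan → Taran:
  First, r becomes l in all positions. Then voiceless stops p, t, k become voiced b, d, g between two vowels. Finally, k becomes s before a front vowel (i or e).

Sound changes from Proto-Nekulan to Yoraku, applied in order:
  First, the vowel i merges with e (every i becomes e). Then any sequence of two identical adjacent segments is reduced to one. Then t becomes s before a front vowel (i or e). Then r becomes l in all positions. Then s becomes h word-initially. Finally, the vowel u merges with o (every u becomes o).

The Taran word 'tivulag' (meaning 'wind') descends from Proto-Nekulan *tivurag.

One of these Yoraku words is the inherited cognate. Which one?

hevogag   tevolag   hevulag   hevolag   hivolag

hevolag

Yoraku: *tivurag
  tivurag → tevurag   [vowel merger]
  tevurag (rule 2 does not apply)
  tevurag → sevurag   [palatalisation]
  sevurag → sevulag   [unconditioned shift]
  sevulag → hevulag   [debuccalisation]
  hevulag → hevolag   [vowel merger]
  giving Yoraku hevolag.
Among the options, 'hevolag' alone shows every Yoraku change applied in order.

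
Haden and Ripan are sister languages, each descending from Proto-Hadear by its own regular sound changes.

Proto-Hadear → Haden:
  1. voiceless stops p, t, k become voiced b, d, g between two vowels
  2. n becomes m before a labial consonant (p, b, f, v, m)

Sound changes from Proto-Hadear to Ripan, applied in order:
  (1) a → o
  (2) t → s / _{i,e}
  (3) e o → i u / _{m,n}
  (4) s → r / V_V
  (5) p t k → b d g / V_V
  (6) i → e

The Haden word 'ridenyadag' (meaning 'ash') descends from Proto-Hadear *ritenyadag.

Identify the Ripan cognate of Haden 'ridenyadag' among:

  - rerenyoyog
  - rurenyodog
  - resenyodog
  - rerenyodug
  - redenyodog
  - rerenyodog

rerenyodog

Ripan: *ritenyadag > ritenyodog > risenyodog > risinyodog > ririnyodog > rerenyodog  (by vowel merger, palatalisation, pre-nasal raising, rhotacism, vowel merger)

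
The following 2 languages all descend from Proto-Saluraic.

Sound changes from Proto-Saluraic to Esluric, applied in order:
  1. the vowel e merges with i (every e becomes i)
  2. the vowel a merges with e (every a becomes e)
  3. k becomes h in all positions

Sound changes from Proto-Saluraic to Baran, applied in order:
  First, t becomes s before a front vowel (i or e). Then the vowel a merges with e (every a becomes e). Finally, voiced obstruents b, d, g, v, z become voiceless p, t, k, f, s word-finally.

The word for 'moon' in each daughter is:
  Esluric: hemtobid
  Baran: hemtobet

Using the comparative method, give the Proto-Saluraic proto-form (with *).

*hamtobed

Position 2: Esluric has e, Baran has e. In Esluric, e can only continue *a, so the proto-segment is *a.
Position 7: Esluric has i, Baran has e. Taking the neighbouring segments as reconstructed: Esluric i could go back to *e or *i; Baran e could go back to *a or *e — the one source consistent with every daughter is *e.
Verify the candidate proto-form against each daughter:
Esluric: start from *hamtobed.
  rule 1 (vowel merger): hamtobed → hamtobid
  rule 2 (vowel merger): hamtobid → hemtobid
  rule 3: no change — hemtobid
  ⇒ Esluric hemtobid
Baran: start from *hamtobed.
  rule 1: no change — hamtobed
  rule 2 (vowel merger): hamtobed → hemtobed
  rule 3 (final devoicing): hemtobed → hemtobet
  ⇒ Baran hemtobet
*hamtobed is the unique common source.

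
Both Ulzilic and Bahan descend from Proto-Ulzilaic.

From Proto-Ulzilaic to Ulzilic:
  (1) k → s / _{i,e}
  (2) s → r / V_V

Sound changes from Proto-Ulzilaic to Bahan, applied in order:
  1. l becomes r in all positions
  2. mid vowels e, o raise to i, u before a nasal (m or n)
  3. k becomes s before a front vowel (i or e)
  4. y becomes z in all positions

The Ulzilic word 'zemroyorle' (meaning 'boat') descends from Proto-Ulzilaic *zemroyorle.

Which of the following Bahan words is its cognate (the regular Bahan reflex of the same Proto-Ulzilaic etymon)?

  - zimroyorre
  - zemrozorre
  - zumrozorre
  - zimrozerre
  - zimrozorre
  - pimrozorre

Bahan: start from *zemroyorle.
  rule 1 (unconditioned shift): zemroyorle → zemroyorre
  rule 2 (pre-nasal raising): zemroyorre → zimroyorre
  rule 3: no change — zimroyorre
  rule 4 (unconditioned shift): zimroyorre → zimrozorre
  ⇒ Bahan zimrozorre
Only 'zimrozorre' matches the regular Bahan development of *zemroyorle.

zimrozorre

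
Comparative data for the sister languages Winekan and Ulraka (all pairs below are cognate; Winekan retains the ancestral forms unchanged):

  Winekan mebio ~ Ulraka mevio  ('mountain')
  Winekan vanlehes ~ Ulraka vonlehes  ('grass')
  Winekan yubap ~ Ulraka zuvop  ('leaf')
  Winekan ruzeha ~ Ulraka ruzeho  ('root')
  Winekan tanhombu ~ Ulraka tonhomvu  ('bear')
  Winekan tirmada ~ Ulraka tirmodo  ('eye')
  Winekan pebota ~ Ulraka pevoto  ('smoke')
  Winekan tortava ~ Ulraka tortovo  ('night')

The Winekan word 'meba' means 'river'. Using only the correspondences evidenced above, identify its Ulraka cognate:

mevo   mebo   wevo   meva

mevo

yubap ~ zuvop — Winekan b corresponds to Ulraka v between vowels (before a back vowel).
ruzeha ~ ruzeho, tirmada ~ tirmodo — Winekan a corresponds to Ulraka o word-finally.
Applying these to Winekan 'meba':
  meba → meva   (b→v between vowels (before a back vowel))
  meva → mevo   (a→o word-finally)
So the Ulraka cognate is 'mevo'.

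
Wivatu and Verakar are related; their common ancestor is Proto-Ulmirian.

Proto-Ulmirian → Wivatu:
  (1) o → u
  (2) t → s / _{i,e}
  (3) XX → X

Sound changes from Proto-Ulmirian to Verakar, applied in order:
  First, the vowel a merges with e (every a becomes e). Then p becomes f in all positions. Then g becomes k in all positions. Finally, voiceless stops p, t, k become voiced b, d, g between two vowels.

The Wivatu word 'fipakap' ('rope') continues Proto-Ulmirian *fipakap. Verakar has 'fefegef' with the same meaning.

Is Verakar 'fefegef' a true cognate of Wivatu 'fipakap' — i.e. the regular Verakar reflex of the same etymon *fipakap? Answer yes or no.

no

Derive the expected Verakar reflex of *fipakap:
Verakar: *fipakap
  fipakap → fipekep   [vowel merger]
  fipekep → fifekef   [unconditioned shift]
  fifekef (rule 3 does not apply)
  fifekef → fifegef   [intervocalic voicing]
  giving Verakar fifegef.
The regular Verakar reflex would be 'fifegef', but the attested form is 'fefegef'. The correspondence is irregular, so they are not cognates (the Verakar form has a different source).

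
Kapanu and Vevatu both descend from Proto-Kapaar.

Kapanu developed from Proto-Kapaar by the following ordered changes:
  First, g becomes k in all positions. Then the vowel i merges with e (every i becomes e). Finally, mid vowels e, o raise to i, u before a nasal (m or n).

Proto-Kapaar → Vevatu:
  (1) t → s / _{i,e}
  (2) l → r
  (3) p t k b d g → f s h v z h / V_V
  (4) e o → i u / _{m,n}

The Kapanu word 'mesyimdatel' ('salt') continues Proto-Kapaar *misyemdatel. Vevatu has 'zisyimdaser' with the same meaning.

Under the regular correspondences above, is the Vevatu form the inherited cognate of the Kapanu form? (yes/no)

no

Derive the expected Vevatu reflex of *misyemdatel:
Vevatu: start from *misyemdatel.
  rule 1 (palatalisation): misyemdatel → misyemdasel
  rule 2 (unconditioned shift): misyemdasel → misyemdaser
  rule 3: no change — misyemdaser
  rule 4 (pre-nasal raising): misyemdaser → misyimdaser
  ⇒ Vevatu misyimdaser
The regular Vevatu reflex would be 'misyimdaser', but the attested form is 'zisyimdaser'. The correspondence is irregular, so they are not cognates (the Vevatu form has a different source).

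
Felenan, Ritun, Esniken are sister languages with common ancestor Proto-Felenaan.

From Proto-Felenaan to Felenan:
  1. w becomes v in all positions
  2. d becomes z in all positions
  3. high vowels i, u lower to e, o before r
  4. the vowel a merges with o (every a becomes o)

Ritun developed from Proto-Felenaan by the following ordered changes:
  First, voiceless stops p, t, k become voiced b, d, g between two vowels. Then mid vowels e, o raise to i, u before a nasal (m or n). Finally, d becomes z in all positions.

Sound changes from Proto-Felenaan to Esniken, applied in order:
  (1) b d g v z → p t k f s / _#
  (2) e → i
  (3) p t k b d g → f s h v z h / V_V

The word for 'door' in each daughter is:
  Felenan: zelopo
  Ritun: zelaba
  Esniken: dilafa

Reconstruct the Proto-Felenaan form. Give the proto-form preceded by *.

Position 5: Felenan has p, Ritun has b, Esniken has f. Felenan preserves p here (none of its changes turn any other segment into p), so the proto-segment is *p.
Position 1: Felenan has z, Ritun has z, Esniken has d. Esniken preserves d here (none of its changes turn any other segment into d), so the proto-segment is *d.
Continuing position by position gives *delapa; check it forward:
Felenan: *delapa > zelapa > zelopo  (by unconditioned shift, vowel merger)
Ritun: *delapa > delaba > zelaba  (by intervocalic voicing, unconditioned shift)
Esniken: *delapa
  delapa (rule 1 does not apply)
  delapa → dilapa   [vowel merger]
  dilapa → dilafa   [intervocalic lenition]
  giving Esniken dilafa.
Only *delapa yields all of Felenan zelopo, Ritun zelaba, Esniken dilafa.

*delapa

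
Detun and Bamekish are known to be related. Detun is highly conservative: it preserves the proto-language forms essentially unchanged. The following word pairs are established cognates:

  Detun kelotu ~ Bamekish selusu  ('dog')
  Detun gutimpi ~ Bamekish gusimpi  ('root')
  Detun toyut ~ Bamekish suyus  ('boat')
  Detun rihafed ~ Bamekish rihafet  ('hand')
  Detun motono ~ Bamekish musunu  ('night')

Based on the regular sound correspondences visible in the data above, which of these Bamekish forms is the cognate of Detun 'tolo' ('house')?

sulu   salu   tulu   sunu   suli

sulu

toyut ~ suyus — Detun t corresponds to Bamekish s word-initially before a back vowel.
kelotu ~ selusu, toyut ~ suyus — Detun o corresponds to Bamekish u after a consonant, before a consonant other than r, m, n, p, b, f, v.
motono ~ musunu — Detun o corresponds to Bamekish u word-finally.
Applying these to Detun 'tolo':
  tolo → solo   (t→s word-initially before a back vowel)
  solo → sulo   (o→u after a consonant, before a consonant other than r, m, n, p, b, f, v)
  sulo → sulu   (o→u word-finally)
So the Bamekish cognate is 'sulu'.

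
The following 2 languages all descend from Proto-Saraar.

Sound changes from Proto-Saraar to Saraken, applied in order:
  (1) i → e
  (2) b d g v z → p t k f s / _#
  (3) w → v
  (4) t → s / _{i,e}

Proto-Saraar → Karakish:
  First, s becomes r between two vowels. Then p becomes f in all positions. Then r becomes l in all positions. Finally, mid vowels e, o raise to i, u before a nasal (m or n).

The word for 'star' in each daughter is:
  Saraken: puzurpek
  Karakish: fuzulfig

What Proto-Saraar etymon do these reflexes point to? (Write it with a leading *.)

Position 6: Saraken has p, Karakish has f. Taking the neighbouring segments as reconstructed: Saraken p can only go back to *p; Karakish f could go back to *p or *f — the one source consistent with every daughter is *p.
Position 8: Saraken has k, Karakish has g. Karakish preserves g here (none of its changes turn any other segment into g), so the proto-segment is *g.
Continuing position by position gives *puzurpig; check it forward:
Saraken: *puzurpig
  puzurpig → puzurpeg   [vowel merger]
  puzurpeg → puzurpek   [final devoicing]
  puzurpek (rule 3 does not apply)
  puzurpek (rule 4 does not apply)
  giving Saraken puzurpek.
Karakish: start from *puzurpig.
  rule 1: no change — puzurpig
  rule 2 (unconditioned shift): puzurpig → fuzurfig
  rule 3 (unconditioned shift): fuzurfig → fuzulfig
  rule 4: no change — fuzulfig
  ⇒ Karakish fuzulfig
*puzurpig is the unique common source.

*puzurpig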